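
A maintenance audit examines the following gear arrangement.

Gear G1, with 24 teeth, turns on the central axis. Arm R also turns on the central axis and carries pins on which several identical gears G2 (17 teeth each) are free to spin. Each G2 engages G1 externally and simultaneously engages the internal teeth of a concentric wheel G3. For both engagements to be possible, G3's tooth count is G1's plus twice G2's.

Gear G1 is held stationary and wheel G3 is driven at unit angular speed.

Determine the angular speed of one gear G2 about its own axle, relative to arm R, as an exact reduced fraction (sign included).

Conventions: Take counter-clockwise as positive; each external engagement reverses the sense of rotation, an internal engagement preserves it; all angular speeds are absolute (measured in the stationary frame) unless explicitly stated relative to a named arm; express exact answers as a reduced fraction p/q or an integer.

696/697

class = planetary set [G3 = 24+2·17 = 58; Willis about the carrier]
ring teeth: 24 + 2·17 = 58
24(ω_sun−ω_arm) = −58(ω_ring−ω_arm),  ω_sun = 0, ω_ring = 1
24(0−ω_arm) = −58(1−ω_arm)  ⇒  82·ω_arm = 58  ⇒  ω_arm = 29/41
sun–planet mesh: 24·(0−29/41) = −17·(ω_p−ω_arm)  ⇒  ω_p−ω_arm = 696/697
exact speed ratio = 696/697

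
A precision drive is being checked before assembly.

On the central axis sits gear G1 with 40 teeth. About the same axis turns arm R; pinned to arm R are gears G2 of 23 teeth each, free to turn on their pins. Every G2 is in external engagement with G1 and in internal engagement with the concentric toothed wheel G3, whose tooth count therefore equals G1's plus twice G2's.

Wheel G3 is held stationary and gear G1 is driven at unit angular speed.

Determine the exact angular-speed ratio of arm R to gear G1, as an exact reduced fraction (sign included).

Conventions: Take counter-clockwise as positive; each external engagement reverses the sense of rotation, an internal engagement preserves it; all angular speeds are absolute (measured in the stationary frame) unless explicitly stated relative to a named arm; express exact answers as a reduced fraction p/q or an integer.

topology: planetary set — G1 40T / G2 23T / G3 86T, arm = carrier (Willis)
ring teeth: 40 + 2·23 = 86
40(ω_sun−ω_arm) = −86(ω_ring−ω_arm),  ω_ring = 0, ω_sun = 1
40(1−ω_arm) = −86(0−ω_arm)  ⇒  126·ω_arm = 40  ⇒  ω_arm = 20/63
ω_out/ω_in = 20/63

20/63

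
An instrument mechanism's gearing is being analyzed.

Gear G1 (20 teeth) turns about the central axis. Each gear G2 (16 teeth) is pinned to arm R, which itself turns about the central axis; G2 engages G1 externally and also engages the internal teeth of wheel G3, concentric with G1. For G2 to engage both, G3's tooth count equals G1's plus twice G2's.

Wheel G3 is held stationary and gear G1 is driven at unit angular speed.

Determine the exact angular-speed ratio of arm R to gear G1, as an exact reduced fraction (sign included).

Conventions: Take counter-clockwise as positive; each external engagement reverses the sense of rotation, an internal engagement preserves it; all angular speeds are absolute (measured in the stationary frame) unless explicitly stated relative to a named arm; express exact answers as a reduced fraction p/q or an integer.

planetary set (20T centre, 16T on arm, 52T internal) — Willis relation
ring teeth: 20 + 2·16 = 52
20(ω_sun−ω_arm) = −52(ω_ring−ω_arm),  ω_ring = 0, ω_sun = 1
20(1−ω_arm) = −52(0−ω_arm)  ⇒  72·ω_arm = 20  ⇒  ω_arm = 5/18
ω_out/ω_in = 5/18

5/18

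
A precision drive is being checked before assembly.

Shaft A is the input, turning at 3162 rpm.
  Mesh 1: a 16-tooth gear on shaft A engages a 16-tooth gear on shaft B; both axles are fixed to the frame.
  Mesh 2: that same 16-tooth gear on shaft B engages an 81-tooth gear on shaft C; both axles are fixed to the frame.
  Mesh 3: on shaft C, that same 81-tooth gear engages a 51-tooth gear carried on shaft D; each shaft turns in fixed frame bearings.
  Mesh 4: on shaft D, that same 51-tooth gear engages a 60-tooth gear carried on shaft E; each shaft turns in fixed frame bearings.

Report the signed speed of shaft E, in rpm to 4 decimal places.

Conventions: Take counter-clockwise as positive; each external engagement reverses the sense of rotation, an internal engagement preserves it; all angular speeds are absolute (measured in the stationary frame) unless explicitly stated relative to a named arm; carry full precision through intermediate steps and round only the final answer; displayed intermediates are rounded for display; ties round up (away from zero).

+843.2000 rpm

recognized (5 fixed axles, 4 meshes): fixed-axis compound train
mesh 1 [16T→16T]: ω = 3162.0000×16/16 = 3162.0000 rpm, sense flips to −
mesh 2 [16T→81T]: ω = 3162.0000×16/81 = 624.5926 rpm, sense flips to +
mesh 3 [81T→51T]: ω = 624.5926×81/51 = 992.0000 rpm, sense flips to −
mesh 4 [51T→60T]: ω = 992.0000×51/60 = 843.2000 rpm, sense flips to +
signed output speed = +843.2000 rpm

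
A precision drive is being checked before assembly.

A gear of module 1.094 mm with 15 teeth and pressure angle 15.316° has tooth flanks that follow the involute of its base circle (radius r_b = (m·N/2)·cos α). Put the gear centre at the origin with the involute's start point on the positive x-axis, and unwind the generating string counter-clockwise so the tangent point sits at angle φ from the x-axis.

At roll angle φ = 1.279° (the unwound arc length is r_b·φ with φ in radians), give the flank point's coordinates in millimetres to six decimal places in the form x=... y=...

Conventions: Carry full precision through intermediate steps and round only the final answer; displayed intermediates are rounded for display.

x=7.915560 y=0.000029

class = single-mesh tooth geometry [base-circle involute, m = 1.094, 15T]
pitch radius r_p = m·N/2 = 1.094·15/2 = 8.205000
base radius r_b = r_p·cos α = 8.205000·cos 15.316° = 7.913589
roll angle φ = 1.279° = 0.02232276 rad
x = r_b·(cos φ + φ·sin φ) = 7.915560
y = r_b·(sin φ − φ·cos φ) = 0.000029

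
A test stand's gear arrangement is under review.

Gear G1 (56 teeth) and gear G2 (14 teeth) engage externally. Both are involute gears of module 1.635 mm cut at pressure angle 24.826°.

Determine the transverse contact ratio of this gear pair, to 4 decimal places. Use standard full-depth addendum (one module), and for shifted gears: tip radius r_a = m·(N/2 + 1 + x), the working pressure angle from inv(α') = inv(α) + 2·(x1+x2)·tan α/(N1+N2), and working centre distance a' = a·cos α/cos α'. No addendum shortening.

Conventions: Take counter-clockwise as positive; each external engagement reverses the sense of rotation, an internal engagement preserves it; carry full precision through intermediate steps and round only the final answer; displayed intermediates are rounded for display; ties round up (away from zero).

topology: single-mesh involute geometry — m = 1.635, 56T/14T pair
base radii: r_b1 = 41.549335, r_b2 = 10.387334
tip radii: r_a1 = 47.415000, r_a2 = 13.080000
no profile shift: α' = α, a' = a
action lengths: √(r_a1²−r_b1²) = 22.843708, √(r_a2²−r_b2²) = 7.949195
base pitch p_b = π·m·cos α = 4.661824
CR = (22.843708 + 7.949195 − 57.225000·sin 24.82600°)/4.661824 = 1.451403
contact ratio ≈ 1.4514

1.4514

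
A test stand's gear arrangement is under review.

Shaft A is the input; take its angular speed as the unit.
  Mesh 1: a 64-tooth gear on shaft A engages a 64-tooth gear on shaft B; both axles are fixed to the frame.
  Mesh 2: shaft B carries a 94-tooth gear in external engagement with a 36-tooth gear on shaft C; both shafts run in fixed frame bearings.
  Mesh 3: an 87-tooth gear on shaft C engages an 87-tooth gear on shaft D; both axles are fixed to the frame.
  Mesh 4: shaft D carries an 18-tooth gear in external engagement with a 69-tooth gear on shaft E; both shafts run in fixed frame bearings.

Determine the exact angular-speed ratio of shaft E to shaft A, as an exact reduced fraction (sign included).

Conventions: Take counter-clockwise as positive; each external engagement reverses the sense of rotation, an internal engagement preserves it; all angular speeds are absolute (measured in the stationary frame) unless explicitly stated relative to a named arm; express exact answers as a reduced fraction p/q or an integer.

class = fixed-axis compound train [4 meshes; 4 ratios multiply, 4 sense flips]
mesh 1 [64T→64T]: running ratio 1, sense −
mesh 2 [94T→36T]: running ratio 47/18, sense +
mesh 3 [87T→87T]: running ratio 47/18, sense −
mesh 4 [18T→69T]: running ratio 47/69, sense +
ω_out/ω_in = 47/69

47/69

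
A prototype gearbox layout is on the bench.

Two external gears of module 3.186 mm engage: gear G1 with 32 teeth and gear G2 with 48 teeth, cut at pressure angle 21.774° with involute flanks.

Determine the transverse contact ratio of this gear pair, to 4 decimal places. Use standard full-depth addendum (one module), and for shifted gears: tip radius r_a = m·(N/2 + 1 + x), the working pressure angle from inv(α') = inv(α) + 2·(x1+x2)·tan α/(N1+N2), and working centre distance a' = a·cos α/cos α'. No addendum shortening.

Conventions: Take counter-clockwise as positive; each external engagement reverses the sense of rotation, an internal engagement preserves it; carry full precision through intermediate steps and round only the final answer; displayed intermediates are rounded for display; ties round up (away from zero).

class = single-mesh tooth geometry [involute pair 32T × 48T, m = 3.186]
base radii: r_b1 = 47.339079, r_b2 = 71.008619
tip radii: r_a1 = 54.162000, r_a2 = 79.650000
no profile shift: α' = α, a' = a
action lengths: √(r_a1²−r_b1²) = 26.316037, √(r_a2²−r_b2²) = 36.081831
base pitch p_b = π·m·cos α = 9.295006
CR = (26.316037 + 36.081831 − 127.440000·sin 21.77400°)/9.295006 = 1.627159
contact ratio ≈ 1.6272

1.6272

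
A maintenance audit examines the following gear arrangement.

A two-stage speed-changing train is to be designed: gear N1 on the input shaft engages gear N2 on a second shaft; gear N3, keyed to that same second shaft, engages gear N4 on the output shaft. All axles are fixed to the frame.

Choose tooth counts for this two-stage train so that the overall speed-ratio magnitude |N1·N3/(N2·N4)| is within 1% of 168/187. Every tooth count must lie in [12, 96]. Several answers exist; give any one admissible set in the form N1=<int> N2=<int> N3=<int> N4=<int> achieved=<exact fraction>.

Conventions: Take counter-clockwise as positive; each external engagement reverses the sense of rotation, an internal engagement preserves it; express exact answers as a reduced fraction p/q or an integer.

N1=12 N2=17 N3=28 N4=22 achieved=168/187

2-stage fixed-axis compound train for ratio 168/187
target = 168/187 in lowest terms: an exact hit needs N1·N3 = k·168 and N2·N4 = k·187 for one integer k, every count in [12, 96]; additionally prefer no 1:1 stage (N1 ≠ N2, N3 ≠ N4)
k = 1: no 1:1-free in-range split of k·168 and k·187 into factor pairs; take k = 2
k = 2: N1·N3 = 336 = 12·28, N2·N4 = 374 = 17·22
achieved = 12·28/(17·22) = 168/187; |achieved − target| = 0 ≤ 42/4675 ✓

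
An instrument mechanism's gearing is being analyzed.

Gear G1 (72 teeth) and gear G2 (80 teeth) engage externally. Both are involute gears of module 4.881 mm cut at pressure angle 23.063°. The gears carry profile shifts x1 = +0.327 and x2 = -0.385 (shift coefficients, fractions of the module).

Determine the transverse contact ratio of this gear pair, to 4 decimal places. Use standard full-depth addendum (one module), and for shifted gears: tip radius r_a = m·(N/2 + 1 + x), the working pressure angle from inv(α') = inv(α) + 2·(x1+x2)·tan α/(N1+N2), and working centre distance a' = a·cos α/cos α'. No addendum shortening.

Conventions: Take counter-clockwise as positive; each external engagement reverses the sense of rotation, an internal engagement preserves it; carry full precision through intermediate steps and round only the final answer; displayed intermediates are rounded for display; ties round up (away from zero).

1.6487

recognized (one external pair, fixed centres): single-mesh tooth geometry, m = 4.881, N1 = 72, N2 = 80
base radii: r_b1 = 161.671840, r_b2 = 179.635378
tip radii: r_a1 = 182.193087, r_a2 = 198.241815
inv(α') = inv(23.063°) + 2·(+0.327-0.385)·tan α/(72+80) = 0.02292288  ⇒  α' = 22.95979°
a' = a·cos α / cos α' = 370.9560·cos 23.063°/cos 22.95979° = 370.672302
action lengths: √(r_a1²−r_b1²) = 84.003197, √(r_a2²−r_b2²) = 83.850750
base pitch p_b = π·m·cos α = 14.108530
CR = (84.003197 + 83.850750 − 370.672302·sin 22.95979°)/14.108530 = 1.648665
contact ratio ≈ 1.6487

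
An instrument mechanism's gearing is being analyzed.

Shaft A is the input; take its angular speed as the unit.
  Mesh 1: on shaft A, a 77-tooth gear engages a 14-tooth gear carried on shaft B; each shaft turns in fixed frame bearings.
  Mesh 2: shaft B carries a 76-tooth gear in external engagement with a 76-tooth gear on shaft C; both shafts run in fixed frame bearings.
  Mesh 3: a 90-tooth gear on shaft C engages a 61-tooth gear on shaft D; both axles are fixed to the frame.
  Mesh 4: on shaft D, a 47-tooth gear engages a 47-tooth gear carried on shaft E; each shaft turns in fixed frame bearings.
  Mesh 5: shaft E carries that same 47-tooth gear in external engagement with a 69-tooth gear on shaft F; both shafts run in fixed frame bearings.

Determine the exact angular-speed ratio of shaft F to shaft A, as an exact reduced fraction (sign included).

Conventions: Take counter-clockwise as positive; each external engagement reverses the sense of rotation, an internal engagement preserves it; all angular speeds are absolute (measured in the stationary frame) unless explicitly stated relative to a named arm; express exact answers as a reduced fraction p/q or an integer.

class = fixed-axis compound train [5 meshes; 5 ratios multiply, 5 sense flips]
mesh 1 [77T→14T]: running ratio 11/2, sense −
mesh 2 [76T→76T]: running ratio 11/2, sense +
mesh 3 [90T→61T]: running ratio 495/61, sense −
mesh 4 [47T→47T]: running ratio 495/61, sense +
mesh 5 [47T→69T]: running ratio 7755/1403, sense −
ω_out/ω_in = -7755/1403

-7755/1403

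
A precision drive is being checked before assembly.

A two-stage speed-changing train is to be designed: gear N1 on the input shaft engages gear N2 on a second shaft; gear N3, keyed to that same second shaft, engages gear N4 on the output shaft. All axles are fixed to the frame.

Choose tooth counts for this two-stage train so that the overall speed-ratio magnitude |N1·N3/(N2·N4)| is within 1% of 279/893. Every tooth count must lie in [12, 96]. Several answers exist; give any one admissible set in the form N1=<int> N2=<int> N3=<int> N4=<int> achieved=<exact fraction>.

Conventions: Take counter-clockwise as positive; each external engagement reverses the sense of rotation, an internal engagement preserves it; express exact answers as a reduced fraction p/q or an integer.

N1=18 N2=19 N3=31 N4=94 achieved=279/893

design class (target 279/893): fixed-axis compound train
target = 279/893 in lowest terms: an exact hit needs N1·N3 = k·279 and N2·N4 = k·893 for one integer k, every count in [12, 96]; additionally prefer no 1:1 stage (N1 ≠ N2, N3 ≠ N4)
k = 1: no 1:1-free in-range split of k·279 and k·893 into factor pairs; take k = 2
k = 2: N1·N3 = 558 = 18·31, N2·N4 = 1786 = 19·94
achieved = 18·31/(19·94) = 279/893; |achieved − target| = 0 ≤ 279/89300 ✓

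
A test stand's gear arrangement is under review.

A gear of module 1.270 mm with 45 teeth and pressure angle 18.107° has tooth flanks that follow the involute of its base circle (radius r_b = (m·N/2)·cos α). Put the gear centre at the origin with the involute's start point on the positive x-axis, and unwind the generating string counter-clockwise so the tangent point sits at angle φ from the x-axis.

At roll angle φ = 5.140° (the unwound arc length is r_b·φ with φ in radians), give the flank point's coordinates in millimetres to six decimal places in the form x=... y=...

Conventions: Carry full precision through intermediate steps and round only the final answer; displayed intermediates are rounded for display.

class = single-mesh tooth geometry [base-circle involute, m = 1.270, 45T]
pitch radius r_p = m·N/2 = 1.270·45/2 = 28.575000
base radius r_b = r_p·cos α = 28.575000·cos 18.107° = 27.159902
roll angle φ = 5.140° = 0.08970992 rad
x = r_b·(cos φ + φ·sin φ) = 27.268972
y = r_b·(sin φ − φ·cos φ) = 0.006531

x=27.268972 y=0.006531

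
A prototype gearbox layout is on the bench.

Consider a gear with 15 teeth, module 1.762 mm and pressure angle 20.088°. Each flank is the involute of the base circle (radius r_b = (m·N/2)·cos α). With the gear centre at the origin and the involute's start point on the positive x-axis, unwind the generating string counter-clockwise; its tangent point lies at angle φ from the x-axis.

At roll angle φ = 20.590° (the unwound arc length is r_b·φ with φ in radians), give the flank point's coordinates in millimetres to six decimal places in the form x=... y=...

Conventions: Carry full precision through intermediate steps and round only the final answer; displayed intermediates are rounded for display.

recognized (one wheel, involute flank): single-mesh tooth geometry, m = 1.762, N = 15
pitch radius r_p = m·N/2 = 1.762·15/2 = 13.215000
base radius r_b = r_p·cos α = 13.215000·cos 20.088° = 12.411081
roll angle φ = 20.590° = 0.35936329 rad
x = r_b·(cos φ + φ·sin φ) = 13.186789
y = r_b·(sin φ − φ·cos φ) = 0.189527

x=13.186789 y=0.189527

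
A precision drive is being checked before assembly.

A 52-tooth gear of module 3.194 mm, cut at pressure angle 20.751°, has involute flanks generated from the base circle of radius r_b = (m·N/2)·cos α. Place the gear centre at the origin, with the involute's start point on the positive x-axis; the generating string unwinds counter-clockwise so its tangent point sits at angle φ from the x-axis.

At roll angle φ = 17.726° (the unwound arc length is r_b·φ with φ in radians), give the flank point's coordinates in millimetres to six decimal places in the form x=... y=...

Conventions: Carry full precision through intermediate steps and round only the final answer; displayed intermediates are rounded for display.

recognized (one wheel, involute flank): single-mesh tooth geometry, m = 3.194, N = 52
pitch radius r_p = m·N/2 = 3.194·52/2 = 83.044000
base radius r_b = r_p·cos α = 83.044000·cos 20.751° = 77.656855
roll angle φ = 17.726° = 0.30937706 rad
x = r_b·(cos φ + φ·sin φ) = 81.284828
y = r_b·(sin φ − φ·cos φ) = 0.759207

x=81.284828 y=0.759207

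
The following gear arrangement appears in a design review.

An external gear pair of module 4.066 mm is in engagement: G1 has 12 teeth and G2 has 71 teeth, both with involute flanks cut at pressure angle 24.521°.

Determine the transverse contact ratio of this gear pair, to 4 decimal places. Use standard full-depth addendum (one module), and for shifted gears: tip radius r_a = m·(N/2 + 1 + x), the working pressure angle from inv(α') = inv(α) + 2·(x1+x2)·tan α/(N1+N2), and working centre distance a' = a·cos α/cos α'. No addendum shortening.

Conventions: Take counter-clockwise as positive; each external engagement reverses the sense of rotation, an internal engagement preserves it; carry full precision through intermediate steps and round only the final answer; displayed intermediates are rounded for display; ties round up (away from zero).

recognized (one external pair, fixed centres): single-mesh tooth geometry, m = 4.066, N1 = 12, N2 = 71
base radii: r_b1 = 22.195706, r_b2 = 131.324592
tip radii: r_a1 = 28.462000, r_a2 = 148.409000
no profile shift: α' = α, a' = a
action lengths: √(r_a1²−r_b1²) = 17.816736, √(r_a2²−r_b2²) = 69.130911
base pitch p_b = π·m·cos α = 11.621644
CR = (17.816736 + 69.130911 − 168.739000·sin 24.52100°)/11.621644 = 1.455599
contact ratio ≈ 1.4556

1.4556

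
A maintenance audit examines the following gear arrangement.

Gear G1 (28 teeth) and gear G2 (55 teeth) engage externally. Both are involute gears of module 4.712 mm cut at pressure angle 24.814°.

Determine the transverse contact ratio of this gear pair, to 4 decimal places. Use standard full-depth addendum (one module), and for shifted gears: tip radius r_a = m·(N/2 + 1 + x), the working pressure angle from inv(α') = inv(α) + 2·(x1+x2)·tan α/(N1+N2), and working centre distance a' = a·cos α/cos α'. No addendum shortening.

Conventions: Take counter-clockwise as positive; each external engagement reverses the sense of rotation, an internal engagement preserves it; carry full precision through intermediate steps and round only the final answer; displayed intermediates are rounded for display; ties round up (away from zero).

1.5109

topology: single-mesh involute geometry — m = 4.712, 28T/55T pair
base radii: r_b1 = 59.877502, r_b2 = 117.616521
tip radii: r_a1 = 70.680000, r_a2 = 134.292000
no profile shift: α' = α, a' = a
action lengths: √(r_a1²−r_b1²) = 37.554589, √(r_a2²−r_b2²) = 64.812770
base pitch p_b = π·m·cos α = 13.436480
CR = (37.554589 + 64.812770 − 195.548000·sin 24.81400°)/13.436480 = 1.510885
contact ratio ≈ 1.5109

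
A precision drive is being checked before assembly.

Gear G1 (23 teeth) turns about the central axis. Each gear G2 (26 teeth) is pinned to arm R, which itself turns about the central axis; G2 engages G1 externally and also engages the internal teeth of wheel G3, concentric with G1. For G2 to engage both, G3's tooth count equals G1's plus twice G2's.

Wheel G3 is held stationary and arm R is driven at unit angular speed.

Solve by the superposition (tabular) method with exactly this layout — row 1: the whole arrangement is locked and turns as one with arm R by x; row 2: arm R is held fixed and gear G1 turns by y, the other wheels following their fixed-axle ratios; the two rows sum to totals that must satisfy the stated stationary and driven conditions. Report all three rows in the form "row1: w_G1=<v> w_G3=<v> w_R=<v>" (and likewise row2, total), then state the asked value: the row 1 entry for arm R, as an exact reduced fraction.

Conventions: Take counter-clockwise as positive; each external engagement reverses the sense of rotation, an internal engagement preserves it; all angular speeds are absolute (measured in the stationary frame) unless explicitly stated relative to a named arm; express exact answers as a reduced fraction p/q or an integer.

recognized (axles ride arm R): planetary set, 23/26/75 teeth
row 1 — lock + rotate with arm: ω_sun = ω_ring = ω_arm = x
row 2: sun turns y, ring = −(23/75)·y, arm 0
boundary: total ω_ring = x − (23/75)·y = 0 and total ω_arm = x = 1  ⇒  y = 75/23, x = 1
row 2 ring = −(23/75)·75/23 = -1
totals (row 1 + row 2): sun 1 + 75/23 = 98/23, ring 1 + (-1) = 0, arm 1 + 0 = 1
asked cell (row1, arm) = 1

row1: w_G1=1 w_G3=1 w_R=1
row2: w_G1=75/23 w_G3=-1 w_R=0
total: w_G1=98/23 w_G3=0 w_R=1
asked value: 1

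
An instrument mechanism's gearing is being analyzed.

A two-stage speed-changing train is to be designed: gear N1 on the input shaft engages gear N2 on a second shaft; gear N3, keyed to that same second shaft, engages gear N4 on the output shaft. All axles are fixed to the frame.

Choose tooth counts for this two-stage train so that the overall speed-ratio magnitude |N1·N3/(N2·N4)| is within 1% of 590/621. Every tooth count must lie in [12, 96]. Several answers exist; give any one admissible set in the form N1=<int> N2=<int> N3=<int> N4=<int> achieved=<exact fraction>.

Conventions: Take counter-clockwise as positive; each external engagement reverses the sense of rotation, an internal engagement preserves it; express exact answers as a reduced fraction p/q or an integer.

N1=20 N2=18 N3=59 N4=69 achieved=590/621

design class (target 590/621): fixed-axis compound train
target = 590/621 in lowest terms: an exact hit needs N1·N3 = k·590 and N2·N4 = k·621 for one integer k, every count in [12, 96]; additionally prefer no 1:1 stage (N1 ≠ N2, N3 ≠ N4)
k = 1: no 1:1-free in-range split of k·590 and k·621 into factor pairs; take k = 2
k = 2: N1·N3 = 1180 = 20·59, N2·N4 = 1242 = 18·69
achieved = 20·59/(18·69) = 590/621; |achieved − target| = 0 ≤ 59/6210 ✓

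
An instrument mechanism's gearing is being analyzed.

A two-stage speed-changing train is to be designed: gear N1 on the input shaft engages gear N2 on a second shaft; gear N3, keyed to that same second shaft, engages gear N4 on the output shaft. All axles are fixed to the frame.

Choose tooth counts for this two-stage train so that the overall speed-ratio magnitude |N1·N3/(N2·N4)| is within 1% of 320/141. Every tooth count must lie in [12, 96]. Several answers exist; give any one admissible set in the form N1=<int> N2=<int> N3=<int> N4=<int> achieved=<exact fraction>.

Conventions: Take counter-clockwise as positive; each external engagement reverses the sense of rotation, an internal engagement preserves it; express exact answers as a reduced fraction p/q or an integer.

N1=16 N2=12 N3=80 N4=47 achieved=320/141

class = fixed-axis compound train [2-stage, 320/141 wanted]
target = 320/141 in lowest terms: an exact hit needs N1·N3 = k·320 and N2·N4 = k·141 for one integer k, every count in [12, 96]; additionally prefer no 1:1 stage (N1 ≠ N2, N3 ≠ N4)
k = 1…3: no 1:1-free in-range split of k·320 and k·141 into factor pairs; take k = 4
k = 4: N1·N3 = 1280 = 16·80, N2·N4 = 564 = 12·47
achieved = 16·80/(12·47) = 320/141; |achieved − target| = 0 ≤ 16/705 ✓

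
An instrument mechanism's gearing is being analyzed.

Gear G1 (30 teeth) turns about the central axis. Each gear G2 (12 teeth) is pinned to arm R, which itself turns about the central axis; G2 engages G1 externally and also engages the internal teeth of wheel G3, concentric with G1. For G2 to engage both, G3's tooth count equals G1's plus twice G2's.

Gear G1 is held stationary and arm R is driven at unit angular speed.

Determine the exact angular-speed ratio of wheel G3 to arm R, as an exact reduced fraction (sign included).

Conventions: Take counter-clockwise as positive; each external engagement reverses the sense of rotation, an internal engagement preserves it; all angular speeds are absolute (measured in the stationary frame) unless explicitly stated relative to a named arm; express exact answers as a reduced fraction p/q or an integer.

planetary set (30T centre, 12T on arm, 54T internal) — Willis relation
ring teeth: 30 + 2·12 = 54
30(ω_sun−ω_arm) = −54(ω_ring−ω_arm),  ω_sun = 0, ω_arm = 1
ω_ring = 1 − (30/54)(0−1) = 14/9
ω_out/ω_in = 14/9

14/9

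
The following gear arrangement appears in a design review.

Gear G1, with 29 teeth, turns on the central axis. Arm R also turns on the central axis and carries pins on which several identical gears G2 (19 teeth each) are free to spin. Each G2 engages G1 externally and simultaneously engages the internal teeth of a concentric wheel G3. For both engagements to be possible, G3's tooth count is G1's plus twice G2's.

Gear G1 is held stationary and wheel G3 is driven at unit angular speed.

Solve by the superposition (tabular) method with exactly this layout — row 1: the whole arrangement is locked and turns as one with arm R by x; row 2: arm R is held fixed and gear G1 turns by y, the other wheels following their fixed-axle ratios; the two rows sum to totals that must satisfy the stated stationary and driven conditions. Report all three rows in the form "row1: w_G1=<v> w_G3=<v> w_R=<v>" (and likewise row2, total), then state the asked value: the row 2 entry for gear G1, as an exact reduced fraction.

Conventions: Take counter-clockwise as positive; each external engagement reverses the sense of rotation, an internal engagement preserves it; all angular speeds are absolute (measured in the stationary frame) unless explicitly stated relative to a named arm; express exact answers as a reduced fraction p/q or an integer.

recognized (axles ride arm R): planetary set, 29/19/67 teeth
row 1 — lock + rotate with arm: ω_sun = ω_ring = ω_arm = x
row 2: sun turns y, ring = −(29/67)·y, arm 0
boundary: total ω_sun = x + y = 0 and total ω_ring = x − (29/67)·y = 1  ⇒  y = -67/96, x = 67/96
row 2 ring = −(29/67)·(-67/96) = 29/96
totals (row 1 + row 2): sun 67/96 + (-67/96) = 0, ring 67/96 + 29/96 = 1, arm 67/96 + 0 = 67/96
asked cell (row2, sun) = -67/96

row1: w_G1=67/96 w_G3=67/96 w_R=67/96
row2: w_G1=-67/96 w_G3=29/96 w_R=0
total: w_G1=0 w_G3=1 w_R=67/96
asked value: -67/96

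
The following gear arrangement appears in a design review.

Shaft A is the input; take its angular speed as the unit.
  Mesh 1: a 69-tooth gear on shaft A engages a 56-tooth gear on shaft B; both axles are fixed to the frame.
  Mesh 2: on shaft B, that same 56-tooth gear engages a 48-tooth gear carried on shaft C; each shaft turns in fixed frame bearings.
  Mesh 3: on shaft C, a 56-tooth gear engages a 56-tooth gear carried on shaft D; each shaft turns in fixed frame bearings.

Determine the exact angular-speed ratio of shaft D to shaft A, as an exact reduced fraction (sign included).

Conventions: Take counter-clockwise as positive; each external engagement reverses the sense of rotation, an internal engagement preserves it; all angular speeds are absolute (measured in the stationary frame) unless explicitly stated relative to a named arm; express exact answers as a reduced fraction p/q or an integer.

class = fixed-axis compound train [3 meshes; 3 ratios multiply, 3 sense flips]
mesh 1 [69T→56T]: running ratio 69/56, sense −
mesh 2 [56T→48T]: running ratio 23/16, sense +
mesh 3 [56T→56T]: running ratio 23/16, sense −
ω_out/ω_in = -23/16

-23/16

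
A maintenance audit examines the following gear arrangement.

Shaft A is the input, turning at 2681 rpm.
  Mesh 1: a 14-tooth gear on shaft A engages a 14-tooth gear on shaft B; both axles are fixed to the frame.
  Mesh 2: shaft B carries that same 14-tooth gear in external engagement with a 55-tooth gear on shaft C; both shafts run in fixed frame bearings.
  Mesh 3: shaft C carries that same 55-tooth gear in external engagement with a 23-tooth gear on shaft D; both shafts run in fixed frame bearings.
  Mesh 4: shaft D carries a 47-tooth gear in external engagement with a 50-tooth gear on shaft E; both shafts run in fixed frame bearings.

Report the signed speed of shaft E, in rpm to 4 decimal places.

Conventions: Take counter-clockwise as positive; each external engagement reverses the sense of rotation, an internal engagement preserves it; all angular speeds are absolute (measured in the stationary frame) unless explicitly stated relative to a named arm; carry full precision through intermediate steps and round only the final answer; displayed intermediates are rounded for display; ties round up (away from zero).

+1533.9983 rpm

class = fixed-axis compound train [4 meshes; 4 ratios multiply, 4 sense flips]
mesh 1 [14T→14T]: ω = 2681.0000×14/14 = 2681.0000 rpm, sense flips to −
mesh 2 [14T→55T]: ω = 2681.0000×14/55 = 682.4364 rpm, sense flips to +
mesh 3 [55T→23T]: ω = 682.4364×55/23 = 1631.9130 rpm, sense flips to −
mesh 4 [47T→50T]: ω = 1631.9130×47/50 = 1533.9983 rpm, sense flips to +
signed output speed = +1533.9983 rpm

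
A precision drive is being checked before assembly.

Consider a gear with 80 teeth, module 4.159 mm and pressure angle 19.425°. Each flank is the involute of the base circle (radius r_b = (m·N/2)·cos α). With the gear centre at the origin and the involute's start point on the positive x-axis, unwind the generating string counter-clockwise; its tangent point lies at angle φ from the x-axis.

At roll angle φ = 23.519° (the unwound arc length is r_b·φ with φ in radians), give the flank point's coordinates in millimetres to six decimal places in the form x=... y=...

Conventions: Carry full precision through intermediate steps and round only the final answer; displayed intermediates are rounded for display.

class = single-mesh tooth geometry [base-circle involute, m = 4.159, 80T]
pitch radius r_p = m·N/2 = 4.159·80/2 = 166.360000
base radius r_b = r_p·cos α = 166.360000·cos 19.425° = 156.890395
roll angle φ = 23.519° = 0.41048399 rad
x = r_b·(cos φ + φ·sin φ) = 169.556584
y = r_b·(sin φ − φ·cos φ) = 3.556545

x=169.556584 y=3.556545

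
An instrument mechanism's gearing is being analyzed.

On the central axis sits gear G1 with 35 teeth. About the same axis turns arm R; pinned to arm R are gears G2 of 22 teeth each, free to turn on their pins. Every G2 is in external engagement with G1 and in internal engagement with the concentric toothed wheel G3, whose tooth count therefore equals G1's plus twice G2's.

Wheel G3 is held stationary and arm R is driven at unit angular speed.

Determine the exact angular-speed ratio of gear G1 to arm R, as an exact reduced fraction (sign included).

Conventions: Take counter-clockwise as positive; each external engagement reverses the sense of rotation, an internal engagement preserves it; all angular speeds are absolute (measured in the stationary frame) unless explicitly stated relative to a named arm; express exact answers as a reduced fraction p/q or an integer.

class = planetary set [G3 = 35+2·22 = 79; Willis about the carrier]
ring teeth: 35 + 2·22 = 79
35(ω_sun−ω_arm) = −79(ω_ring−ω_arm),  ω_ring = 0, ω_arm = 1
ω_sun = 1 − (79/35)(0−1) = 114/35
ω_out/ω_in = 114/35

114/35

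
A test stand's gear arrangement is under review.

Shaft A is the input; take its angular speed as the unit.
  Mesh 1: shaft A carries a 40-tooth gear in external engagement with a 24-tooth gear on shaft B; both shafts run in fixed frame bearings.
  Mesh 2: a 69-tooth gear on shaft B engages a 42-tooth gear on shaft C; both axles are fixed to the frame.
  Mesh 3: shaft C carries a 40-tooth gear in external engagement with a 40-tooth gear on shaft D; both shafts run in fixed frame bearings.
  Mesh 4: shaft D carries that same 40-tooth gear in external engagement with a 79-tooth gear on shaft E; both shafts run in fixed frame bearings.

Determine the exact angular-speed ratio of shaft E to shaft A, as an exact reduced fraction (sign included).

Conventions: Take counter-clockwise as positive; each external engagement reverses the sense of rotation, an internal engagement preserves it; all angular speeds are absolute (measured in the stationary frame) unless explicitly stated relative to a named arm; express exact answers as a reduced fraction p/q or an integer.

class = fixed-axis compound train [4 meshes; 4 ratios multiply, 4 sense flips]
mesh 1 [40T→24T]: running ratio 5/3, sense −
mesh 2 [69T→42T]: running ratio 115/42, sense +
mesh 3 [40T→40T]: running ratio 115/42, sense −
mesh 4 [40T→79T]: running ratio 2300/1659, sense +
ω_out/ω_in = 2300/1659

2300/1659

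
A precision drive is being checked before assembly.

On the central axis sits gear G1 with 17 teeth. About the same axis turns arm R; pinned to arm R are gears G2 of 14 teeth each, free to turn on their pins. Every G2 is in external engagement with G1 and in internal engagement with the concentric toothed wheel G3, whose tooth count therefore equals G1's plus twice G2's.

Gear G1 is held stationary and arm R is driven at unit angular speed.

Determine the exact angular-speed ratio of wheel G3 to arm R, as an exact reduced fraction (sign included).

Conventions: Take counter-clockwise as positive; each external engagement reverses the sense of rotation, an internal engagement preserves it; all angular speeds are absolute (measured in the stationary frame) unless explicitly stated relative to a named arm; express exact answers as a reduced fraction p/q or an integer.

recognized (axles ride arm R): planetary set, 17/14/45 teeth
ring teeth: 17 + 2·14 = 45
17(ω_sun−ω_arm) = −45(ω_ring−ω_arm),  ω_sun = 0, ω_arm = 1
ω_ring = 1 − (17/45)(0−1) = 62/45
ω_out/ω_in = 62/45

62/45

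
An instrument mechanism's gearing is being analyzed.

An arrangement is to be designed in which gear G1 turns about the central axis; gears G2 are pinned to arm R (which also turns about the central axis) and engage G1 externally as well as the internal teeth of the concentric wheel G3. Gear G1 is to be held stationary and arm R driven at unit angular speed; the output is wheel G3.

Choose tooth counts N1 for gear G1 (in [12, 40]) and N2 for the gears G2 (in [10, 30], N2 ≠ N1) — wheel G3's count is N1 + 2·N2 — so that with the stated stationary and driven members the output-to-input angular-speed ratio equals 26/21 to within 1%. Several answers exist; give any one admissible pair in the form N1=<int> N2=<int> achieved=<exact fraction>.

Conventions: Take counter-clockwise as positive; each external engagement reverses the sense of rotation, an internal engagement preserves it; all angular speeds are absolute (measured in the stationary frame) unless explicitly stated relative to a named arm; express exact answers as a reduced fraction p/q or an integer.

design class (target 26/21): planetary set
Willis with ω_sun = 0: ω_ring/ω_arm = (N1+N3)/N3; set equal to 26/21  ⇒  N3/N1 = 1/(26/21 − 1) = 21/5
N3 = N1 + 2·N2  ⇒  N2/N1 = (N3/N1 − 1)/2 = (21/5 − 1)/2 = 8/5
smallest multiple with N1 ≥ 12 and N2 ≥ 10: k = 3  ⇒  N1 = 3·5 = 15, N2 = 3·8 = 24 (N1 ≤ 40, N2 ≤ 30, N2 ≠ N1 ✓), N3 = 15 + 2·24 = 63
check: (N1+N3)/N3 with N1 = 15, N3 = 63 gives 26/21; |achieved − target| = 0 ≤ 13/1050 ✓

N1=15 N2=24 achieved=26/21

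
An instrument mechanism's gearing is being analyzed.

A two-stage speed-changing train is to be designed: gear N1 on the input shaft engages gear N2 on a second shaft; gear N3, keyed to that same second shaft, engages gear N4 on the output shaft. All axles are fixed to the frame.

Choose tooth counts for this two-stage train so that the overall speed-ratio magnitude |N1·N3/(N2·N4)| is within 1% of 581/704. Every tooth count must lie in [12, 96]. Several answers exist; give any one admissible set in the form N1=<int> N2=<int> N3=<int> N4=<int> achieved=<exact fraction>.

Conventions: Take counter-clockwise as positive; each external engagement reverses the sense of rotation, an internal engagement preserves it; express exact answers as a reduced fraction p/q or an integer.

topology: fixed-axis compound train — 2 stages, target 581/704
target = 581/704 in lowest terms: an exact hit needs N1·N3 = k·581 and N2·N4 = k·704 for one integer k, every count in [12, 96]; additionally prefer no 1:1 stage (N1 ≠ N2, N3 ≠ N4)
k = 1: no 1:1-free in-range split of k·581 and k·704 into factor pairs; take k = 2
k = 2: N1·N3 = 1162 = 14·83, N2·N4 = 1408 = 16·88
achieved = 14·83/(16·88) = 581/704; |achieved − target| = 0 ≤ 581/70400 ✓

N1=14 N2=16 N3=83 N4=88 achieved=581/704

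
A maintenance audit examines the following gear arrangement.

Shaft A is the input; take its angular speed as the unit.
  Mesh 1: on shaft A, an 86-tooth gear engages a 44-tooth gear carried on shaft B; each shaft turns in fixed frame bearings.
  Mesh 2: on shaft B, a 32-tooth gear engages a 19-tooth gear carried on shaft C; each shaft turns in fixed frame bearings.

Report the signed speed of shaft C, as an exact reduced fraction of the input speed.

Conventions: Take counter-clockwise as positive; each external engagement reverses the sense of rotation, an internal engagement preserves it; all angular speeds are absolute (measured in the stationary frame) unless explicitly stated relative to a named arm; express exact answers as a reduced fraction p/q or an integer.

2-mesh fixed-axis compound train (all bearings frame-fixed)
mesh 1 [86T→44T]: |ω|/ω_in = 1×86/44 = 43/22, sense flips to −
mesh 2 [32T→19T]: |ω|/ω_in = (43/22)×32/19 = 688/209, sense flips to +
signed output speed (× input speed) = 688/209

688/209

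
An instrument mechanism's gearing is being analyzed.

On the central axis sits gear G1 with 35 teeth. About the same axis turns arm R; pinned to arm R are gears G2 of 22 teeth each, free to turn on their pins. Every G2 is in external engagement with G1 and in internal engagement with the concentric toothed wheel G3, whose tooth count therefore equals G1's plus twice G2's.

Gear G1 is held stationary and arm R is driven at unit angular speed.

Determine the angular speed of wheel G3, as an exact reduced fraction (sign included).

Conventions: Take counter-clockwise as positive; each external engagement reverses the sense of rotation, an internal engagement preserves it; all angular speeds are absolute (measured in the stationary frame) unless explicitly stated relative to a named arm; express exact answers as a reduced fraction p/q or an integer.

topology: planetary set — G1 35T / G2 22T / G3 79T, arm = carrier (Willis)
ring teeth: 35 + 2·22 = 79
35(ω_sun−ω_arm) = −79(ω_ring−ω_arm),  ω_sun = 0, ω_arm = 1
ω_ring = 1 − (35/79)(0−1) = 114/79
exact speed ratio = 114/79

114/79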